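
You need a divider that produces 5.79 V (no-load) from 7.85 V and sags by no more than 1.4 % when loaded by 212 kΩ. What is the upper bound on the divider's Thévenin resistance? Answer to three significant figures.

R_th ≤ 3.01 kΩ

Loading drop = R_th/(R_th + R_L) ≤ 0.0140, so R_th ≤ R_L · ε/(1−ε) = 212 kΩ × 0.0140/0.9860 = 3.01 kΩ.
(Any R1, R2 with R2/(R1+R2) = 0.738 and R1‖R2 ≤ 3.01 kΩ will meet the spec.)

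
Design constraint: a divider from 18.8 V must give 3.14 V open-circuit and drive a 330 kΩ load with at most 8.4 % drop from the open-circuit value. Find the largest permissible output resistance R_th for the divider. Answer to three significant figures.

R_th ≤ 30.3 kΩ

Loading drop = R_th/(R_th + R_L) ≤ 0.0840, so R_th ≤ R_L · ε/(1−ε) = 330 kΩ × 0.0840/0.9160 = 30.3 kΩ.
(Any R1, R2 with R2/(R1+R2) = 0.167 and R1‖R2 ≤ 30.3 kΩ will meet the spec.)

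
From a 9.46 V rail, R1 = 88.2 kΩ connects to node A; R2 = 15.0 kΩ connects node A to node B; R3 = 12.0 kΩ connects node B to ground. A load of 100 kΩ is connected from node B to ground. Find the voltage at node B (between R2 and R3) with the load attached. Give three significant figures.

V ≈ 0.890 V

At node B, R3 is in parallel with the load: R3‖R_L = 10.71 kΩ.
Below node A the resistance is R2 + (R3‖R_L) = 25.71 kΩ, so V_A = 9.46 × 25.71/113.9 = 2.135 V.
Then V_B = V_A × (R3‖R_L)/(R2 + R3‖R_L) = 2.135 × 10.71/25.71 = 0.890 V.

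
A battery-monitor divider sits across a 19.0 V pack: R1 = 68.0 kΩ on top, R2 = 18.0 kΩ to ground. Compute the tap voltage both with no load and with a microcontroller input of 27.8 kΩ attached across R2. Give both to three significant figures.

Unloaded: 3.98 V; loaded: 2.63 V

Open-circuit: V = 19.0 × 18.0/(68.0 + 18.0) = 3.98 V.
With the load, R2 becomes R2‖R_L = 10.93 kΩ, so V = 19.0 × 10.93/78.93 = 2.63 V.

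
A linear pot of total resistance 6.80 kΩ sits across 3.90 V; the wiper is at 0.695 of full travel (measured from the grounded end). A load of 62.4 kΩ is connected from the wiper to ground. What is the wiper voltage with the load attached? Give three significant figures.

The wiper splits the pot into (1−α)R = 2.074 kΩ above and αR = 4.726 kΩ below.
Lower section ‖ load = 4.393 kΩ.
V_wiper = 3.90 × 4.393/(2.074 + 4.393) = 2.65 V.

V ≈ 2.65 V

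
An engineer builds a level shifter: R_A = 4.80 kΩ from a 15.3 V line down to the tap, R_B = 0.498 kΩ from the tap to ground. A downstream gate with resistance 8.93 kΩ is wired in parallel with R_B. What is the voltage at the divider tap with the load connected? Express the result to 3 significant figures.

V_out ≈ 1.37 V

The load sits in parallel with R_B: R_B‖R_L = (498 × 8930) / (498 + 8930) = 471.7 Ω.
V_out = 15.3 × 471.7 / (4800 + 471.7) = 15.3 × 471.7/5272 = 1.37 V.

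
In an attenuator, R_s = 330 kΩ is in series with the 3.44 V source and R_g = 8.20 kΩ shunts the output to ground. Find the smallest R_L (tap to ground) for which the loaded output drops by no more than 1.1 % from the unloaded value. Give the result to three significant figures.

Output resistance R_th = R_s‖R_g = (330 × 8.20)/338.2 = 8.001 kΩ.
The fractional drop is R_th/(R_th + R_L); requiring this ≤ 0.0110 gives R_L ≥ R_th(1/0.0110 − 1) = 8.001 × 89.91 = 719 kΩ.

R_L(min) ≈ 719 kΩ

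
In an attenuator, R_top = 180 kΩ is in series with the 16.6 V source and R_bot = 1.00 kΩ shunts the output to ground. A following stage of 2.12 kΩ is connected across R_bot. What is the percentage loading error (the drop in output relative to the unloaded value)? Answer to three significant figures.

The divider's output (Thévenin) resistance is R_top‖R_bot = 0.9945 kΩ.
Fractional drop under load = R_th/(R_th + R_L) = 0.9945 / (0.9945 + 2.12) = 0.3193.
So the output falls by 31.9 %.

31.9 %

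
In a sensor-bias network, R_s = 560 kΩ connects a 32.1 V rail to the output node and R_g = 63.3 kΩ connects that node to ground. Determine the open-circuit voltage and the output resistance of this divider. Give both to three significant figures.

V_th = 3.26 V, R_th = 56.9 kΩ

V_th is the open-circuit tap voltage: 32.1 × 63.3/(560 + 63.3) = 3.26 V.
With the supply zeroed, R_s and R_g appear in parallel from the tap: R_th = R_s‖R_g = (560 × 63.3)/623.3 = 56.9 kΩ.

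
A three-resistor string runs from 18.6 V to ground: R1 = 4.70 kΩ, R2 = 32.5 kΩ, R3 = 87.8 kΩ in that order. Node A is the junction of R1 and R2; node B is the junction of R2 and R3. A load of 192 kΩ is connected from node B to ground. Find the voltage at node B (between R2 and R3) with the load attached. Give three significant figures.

V ≈ 11.5 V

At node B, R3 is in parallel with the load: R3‖R_L = 60.25 kΩ.
Below node A the resistance is R2 + (R3‖R_L) = 92.75 kΩ, so V_A = 18.6 × 92.75/97.45 = 17.70 V.
Then V_B = V_A × (R3‖R_L)/(R2 + R3‖R_L) = 17.70 × 60.25/92.75 = 11.5 V.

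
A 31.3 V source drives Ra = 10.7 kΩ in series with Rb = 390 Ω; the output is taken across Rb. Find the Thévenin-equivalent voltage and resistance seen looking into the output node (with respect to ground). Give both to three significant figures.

V_th = 1.10 V, R_th = 376 Ω

V_th is the open-circuit tap voltage: 31.3 × 390/(10700 + 390) = 1.10 V.
With the supply zeroed, Ra and Rb appear in parallel from the tap: R_th = Ra‖Rb = (10700 × 390)/11090 = 376 Ω.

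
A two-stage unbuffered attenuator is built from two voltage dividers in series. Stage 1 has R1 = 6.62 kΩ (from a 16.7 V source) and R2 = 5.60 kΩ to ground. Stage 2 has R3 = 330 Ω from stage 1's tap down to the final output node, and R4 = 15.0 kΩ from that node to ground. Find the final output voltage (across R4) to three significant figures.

V_out ≈ 6.25 V

Stage 2 presents R3+R4 = 15330 Ω as a load on stage 1's tap.
Stage 1's lower leg becomes R2‖(R3+R4) = 4102 Ω, so V_mid = 16.7 × 4102/10720 = 6.389 V.
Stage 2 is itself unloaded: V_out = V_mid × R4/(R3+R4) = 6.389 × 15000/15330 = 6.25 V.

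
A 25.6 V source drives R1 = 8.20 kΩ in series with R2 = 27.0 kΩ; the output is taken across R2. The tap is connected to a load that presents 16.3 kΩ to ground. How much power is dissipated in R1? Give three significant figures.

P ≈ 15.9 mW

Total resistance from the source is R1 + (R2‖R_L) = 18.36 kΩ, so I = 25.6/18.36 kΩ = 1.394 mA.
P = I²·R1 = (1.394 mA)² × 8.20 kΩ = 15.9 mW.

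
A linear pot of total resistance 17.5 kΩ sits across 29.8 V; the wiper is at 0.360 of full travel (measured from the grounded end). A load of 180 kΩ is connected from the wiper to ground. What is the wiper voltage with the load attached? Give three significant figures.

V ≈ 10.5 V

The wiper splits the pot into (1−α)R = 11.20 kΩ above and αR = 6.300 kΩ below.
Lower section ‖ load = 6.087 kΩ.
V_wiper = 29.8 × 6.087/(11.20 + 6.087) = 10.5 V.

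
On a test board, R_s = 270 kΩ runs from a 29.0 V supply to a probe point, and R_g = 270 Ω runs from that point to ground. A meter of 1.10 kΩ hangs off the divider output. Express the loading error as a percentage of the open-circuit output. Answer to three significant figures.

19.7 %

The divider's output (Thévenin) resistance is R_s‖R_g = 269.7 Ω.
Fractional drop under load = R_th/(R_th + R_L) = 269.7 / (269.7 + 1100) = 0.1969.
So the output falls by 19.7 %.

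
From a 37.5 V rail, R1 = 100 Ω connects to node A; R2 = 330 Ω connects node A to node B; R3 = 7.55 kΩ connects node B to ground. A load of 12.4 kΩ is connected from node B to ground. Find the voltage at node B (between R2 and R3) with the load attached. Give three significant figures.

V ≈ 34.4 V

At node B, R3 is in parallel with the load: R3‖R_L = 4693 Ω.
Below node A the resistance is R2 + (R3‖R_L) = 5023 Ω, so V_A = 37.5 × 5023/5123 = 36.77 V.
Then V_B = V_A × (R3‖R_L)/(R2 + R3‖R_L) = 36.77 × 4693/5023 = 34.4 V.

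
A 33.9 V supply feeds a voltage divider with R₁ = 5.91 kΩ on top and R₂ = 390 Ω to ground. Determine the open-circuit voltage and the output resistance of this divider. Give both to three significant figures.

V_th is the open-circuit tap voltage: 33.9 × 390/(5910 + 390) = 2.10 V.
With the supply zeroed, R₁ and R₂ appear in parallel from the tap: R_th = R₁‖R₂ = (5910 × 390)/6300 = 366 Ω.

V_th = 2.10 V, R_th = 366 Ω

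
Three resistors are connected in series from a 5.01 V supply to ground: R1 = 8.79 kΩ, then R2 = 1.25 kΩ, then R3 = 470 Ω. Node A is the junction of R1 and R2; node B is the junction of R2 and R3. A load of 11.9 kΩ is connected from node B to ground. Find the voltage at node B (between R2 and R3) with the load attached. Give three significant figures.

At node B, R3 is in parallel with the load: R3‖R_L = 452.1 Ω.
Below node A the resistance is R2 + (R3‖R_L) = 1702 Ω, so V_A = 5.01 × 1702/10490 = 0.8128 V.
Then V_B = V_A × (R3‖R_L)/(R2 + R3‖R_L) = 0.8128 × 452.1/1702 = 0.216 V.

V ≈ 0.216 V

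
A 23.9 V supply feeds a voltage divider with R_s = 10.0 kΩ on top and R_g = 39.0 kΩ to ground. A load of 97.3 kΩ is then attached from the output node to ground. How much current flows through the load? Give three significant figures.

I_L ≈ 0.181 mA

R_g‖R_L = 27.84 kΩ; V_out = 23.9 × 27.84/37.84 = 17.58 V.
I_L = V_out / R_L = 17.58 / 97.3 kΩ = 0.181 mA.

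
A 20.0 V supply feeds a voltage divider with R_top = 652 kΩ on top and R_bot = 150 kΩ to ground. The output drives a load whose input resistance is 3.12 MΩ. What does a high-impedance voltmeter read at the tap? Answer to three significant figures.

The load sits in parallel with R_bot: R_bot‖R_L = (150 × 3120) / (150 + 3120) = 143.1 kΩ.
V_out = 20.0 × 143.1 / (652 + 143.1) = 20.0 × 143.1/795.1 = 3.60 V.
(Unloaded it would have been 3.74 V.)

V_out ≈ 3.60 V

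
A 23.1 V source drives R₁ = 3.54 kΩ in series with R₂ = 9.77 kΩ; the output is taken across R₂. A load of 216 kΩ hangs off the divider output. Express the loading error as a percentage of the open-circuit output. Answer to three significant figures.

1.19 %

The divider's output (Thévenin) resistance is R₁‖R₂ = 2.598 kΩ.
Fractional drop under load = R_th/(R_th + R_L) = 2.598 / (2.598 + 216) = 0.01189.
So the output falls by 1.19 %.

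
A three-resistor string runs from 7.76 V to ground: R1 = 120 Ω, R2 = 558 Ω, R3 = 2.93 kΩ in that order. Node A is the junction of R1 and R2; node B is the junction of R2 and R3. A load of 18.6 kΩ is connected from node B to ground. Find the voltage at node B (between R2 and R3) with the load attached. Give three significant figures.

V ≈ 6.12 V

At node B, R3 is in parallel with the load: R3‖R_L = 2531 Ω.
Below node A the resistance is R2 + (R3‖R_L) = 3089 Ω, so V_A = 7.76 × 3089/3209 = 7.470 V.
Then V_B = V_A × (R3‖R_L)/(R2 + R3‖R_L) = 7.470 × 2531/3089 = 6.12 V.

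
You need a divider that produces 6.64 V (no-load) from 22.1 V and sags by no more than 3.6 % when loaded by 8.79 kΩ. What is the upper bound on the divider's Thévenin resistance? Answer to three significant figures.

R_th ≤ 328 Ω

Loading drop = R_th/(R_th + R_L) ≤ 0.0360, so R_th ≤ R_L · ε/(1−ε) = 8.79 kΩ × 0.0360/0.9640 = 328 Ω.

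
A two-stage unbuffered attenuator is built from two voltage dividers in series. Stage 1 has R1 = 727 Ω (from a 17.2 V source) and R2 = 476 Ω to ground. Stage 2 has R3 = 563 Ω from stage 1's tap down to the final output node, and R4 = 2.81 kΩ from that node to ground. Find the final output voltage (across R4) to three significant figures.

V_out ≈ 5.22 V

Stage 2 presents R3+R4 = 3373 Ω as a load on stage 1's tap.
Stage 1's lower leg becomes R2‖(R3+R4) = 417.1 Ω, so V_mid = 17.2 × 417.1/1144 = 6.271 V.
Stage 2 is itself unloaded: V_out = V_mid × R4/(R3+R4) = 6.271 × 2810/3373 = 5.22 V.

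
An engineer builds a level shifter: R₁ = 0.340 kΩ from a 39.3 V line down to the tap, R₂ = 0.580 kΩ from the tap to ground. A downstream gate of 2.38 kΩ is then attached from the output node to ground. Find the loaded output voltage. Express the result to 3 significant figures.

V_out ≈ 22.7 V

The load sits in parallel with R₂: R₂‖R_L = (580 × 2380) / (580 + 2380) = 466.4 Ω.
V_out = 39.3 × 466.4 / (340 + 466.4) = 39.3 × 466.4/806.4 = 22.7 V.
(Unloaded it would have been 24.8 V.)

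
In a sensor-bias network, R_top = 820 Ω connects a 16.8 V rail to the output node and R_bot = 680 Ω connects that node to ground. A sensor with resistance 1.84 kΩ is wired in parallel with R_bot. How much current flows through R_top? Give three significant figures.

R_bot‖R_L = 496.5 Ω, so the source sees R_top + R_bot‖R_L = 1317 Ω.
I = 16.8 V / 1317 Ω = 12.8 mA.

I ≈ 12.8 mA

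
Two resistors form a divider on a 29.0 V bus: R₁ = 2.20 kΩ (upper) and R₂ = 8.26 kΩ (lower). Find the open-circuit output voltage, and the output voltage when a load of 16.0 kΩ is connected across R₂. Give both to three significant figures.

Unloaded: 22.9 V; loaded: 20.7 V

Open-circuit: V = 29.0 × 8.26/(2.20 + 8.26) = 22.9 V.
With the load, R₂ becomes R₂‖R_L = 5.448 kΩ, so V = 29.0 × 5.448/7.648 = 20.7 V.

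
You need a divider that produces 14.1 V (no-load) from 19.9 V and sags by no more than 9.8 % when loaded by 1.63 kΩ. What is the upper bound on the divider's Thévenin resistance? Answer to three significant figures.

R_th ≤ 177 Ω

Loading drop = R_th/(R_th + R_L) ≤ 0.0980, so R_th ≤ R_L · ε/(1−ε) = 1.63 kΩ × 0.0980/0.9020 = 177 Ω.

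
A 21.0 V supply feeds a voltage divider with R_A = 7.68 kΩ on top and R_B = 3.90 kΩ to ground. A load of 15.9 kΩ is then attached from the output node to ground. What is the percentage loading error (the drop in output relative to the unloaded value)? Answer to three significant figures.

14.0 %

Unloaded V = 21.0 × 3.90/11.58 = 7.0725 V.
Loaded: R_B‖R_L = 3.132 kΩ, giving V = 21.0 × 3.132/10.81 = 6.0830 V.
Drop = (7.0725 − 6.0830) / 7.0725 = 14.0 %.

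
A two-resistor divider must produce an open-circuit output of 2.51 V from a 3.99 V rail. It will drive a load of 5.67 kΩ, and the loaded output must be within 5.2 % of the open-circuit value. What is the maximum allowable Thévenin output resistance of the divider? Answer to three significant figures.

Loading drop = R_th/(R_th + R_L) ≤ 0.0520, so R_th ≤ R_L · ε/(1−ε) = 5.67 kΩ × 0.0520/0.9480 = 311 Ω.
(Any R1, R2 with R2/(R1+R2) = 0.629 and R1‖R2 ≤ 311 Ω will meet the spec.)

R_th ≤ 311 Ω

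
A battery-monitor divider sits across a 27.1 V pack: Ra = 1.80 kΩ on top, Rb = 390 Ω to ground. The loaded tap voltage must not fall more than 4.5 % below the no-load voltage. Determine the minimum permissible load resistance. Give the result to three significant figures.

Output resistance R_th = Ra‖Rb = (1800 × 390)/2190 = 320.5 Ω.
The fractional drop is R_th/(R_th + R_L); requiring this ≤ 0.0450 gives R_L ≥ R_th(1/0.0450 − 1) = 320.5 × 21.22 = 6.80 kΩ.

R_L(min) ≈ 6.80 kΩ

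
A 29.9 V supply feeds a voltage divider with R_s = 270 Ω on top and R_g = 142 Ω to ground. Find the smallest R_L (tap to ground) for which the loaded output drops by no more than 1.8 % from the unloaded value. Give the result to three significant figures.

Output resistance R_th = R_s‖R_g = (270 × 142)/412.0 = 93.06 Ω.
The fractional drop is R_th/(R_th + R_L); requiring this ≤ 0.0180 gives R_L ≥ R_th(1/0.0180 − 1) = 93.06 × 54.56 = 5.08 kΩ.

R_L(min) ≈ 5.08 kΩ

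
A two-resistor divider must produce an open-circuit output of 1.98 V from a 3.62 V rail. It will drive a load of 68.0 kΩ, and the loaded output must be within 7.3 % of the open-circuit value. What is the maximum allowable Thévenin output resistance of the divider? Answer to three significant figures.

Loading drop = R_th/(R_th + R_L) ≤ 0.0730, so R_th ≤ R_L · ε/(1−ε) = 68.0 kΩ × 0.0730/0.9270 = 5.35 kΩ.
(Any R1, R2 with R2/(R1+R2) = 0.547 and R1‖R2 ≤ 5.35 kΩ will meet the spec.)

R_th ≤ 5.35 kΩ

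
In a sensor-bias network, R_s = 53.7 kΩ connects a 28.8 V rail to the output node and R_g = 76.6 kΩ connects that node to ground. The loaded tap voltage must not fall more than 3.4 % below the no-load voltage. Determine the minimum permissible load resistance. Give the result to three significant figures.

R_L(min) ≈ 897 kΩ

Output resistance R_th = R_s‖R_g = (53.7 × 76.6)/130.3 = 31.57 kΩ.
The fractional drop is R_th/(R_th + R_L); requiring this ≤ 0.0340 gives R_L ≥ R_th(1/0.0340 − 1) = 31.57 × 28.41 = 897 kΩ.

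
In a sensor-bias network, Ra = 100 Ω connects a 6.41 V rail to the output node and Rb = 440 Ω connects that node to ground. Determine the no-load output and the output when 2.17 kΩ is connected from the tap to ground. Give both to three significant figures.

Unloaded: 5.22 V; loaded: 5.03 V

Open-circuit: V = 6.41 × 440/(100 + 440) = 5.22 V.
With the load, Rb becomes Rb‖R_L = 365.8 Ω, so V = 6.41 × 365.8/465.8 = 5.03 V.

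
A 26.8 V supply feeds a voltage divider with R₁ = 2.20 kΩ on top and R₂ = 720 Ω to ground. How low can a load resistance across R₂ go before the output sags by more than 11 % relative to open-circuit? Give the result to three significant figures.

Output resistance R_th = R₁‖R₂ = (2200 × 720)/2920 = 542.5 Ω.
The fractional drop is R_th/(R_th + R_L); requiring this ≤ 0.110 gives R_L ≥ R_th(1/0.110 − 1) = 542.5 × 8.091 = 4.39 kΩ.

R_L(min) ≈ 4.39 kΩ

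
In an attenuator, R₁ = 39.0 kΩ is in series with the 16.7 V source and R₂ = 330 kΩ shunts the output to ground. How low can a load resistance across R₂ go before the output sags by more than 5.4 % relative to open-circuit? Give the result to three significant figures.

R_L(min) ≈ 611 kΩ

Output resistance R_th = R₁‖R₂ = (39.0 × 330)/369.0 = 34.88 kΩ.
The fractional drop is R_th/(R_th + R_L); requiring this ≤ 0.0540 gives R_L ≥ R_th(1/0.0540 − 1) = 34.88 × 17.52 = 611 kΩ.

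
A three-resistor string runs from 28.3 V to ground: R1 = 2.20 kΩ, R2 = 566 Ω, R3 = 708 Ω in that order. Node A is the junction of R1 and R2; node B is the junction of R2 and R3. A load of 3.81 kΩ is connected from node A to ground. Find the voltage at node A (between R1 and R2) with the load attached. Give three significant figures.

V ≈ 8.56 V

Below node A the series string R2+R3 = 1274 Ω sits in parallel with the 3810 Ω load: 954.7 Ω.
V_A = 28.3 × 954.7/(2200 + 954.7) = 8.56 V.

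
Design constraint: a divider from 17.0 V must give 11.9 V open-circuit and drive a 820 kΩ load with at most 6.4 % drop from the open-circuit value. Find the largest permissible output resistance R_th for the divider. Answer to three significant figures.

R_th ≤ 56.1 kΩ

Loading drop = R_th/(R_th + R_L) ≤ 0.0640, so R_th ≤ R_L · ε/(1−ε) = 820 kΩ × 0.0640/0.9360 = 56.1 kΩ.
(Any R1, R2 with R2/(R1+R2) = 0.700 and R1‖R2 ≤ 56.1 kΩ will meet the spec.)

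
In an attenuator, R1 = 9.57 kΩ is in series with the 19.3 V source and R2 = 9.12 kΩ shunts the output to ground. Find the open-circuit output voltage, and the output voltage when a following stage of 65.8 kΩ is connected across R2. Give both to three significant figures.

Open-circuit: V = 19.3 × 9.12/(9.57 + 9.12) = 9.42 V.
With the load, R2 becomes R2‖R_L = 8.010 kΩ, so V = 19.3 × 8.010/17.58 = 8.79 V.

Unloaded: 9.42 V; loaded: 8.79 V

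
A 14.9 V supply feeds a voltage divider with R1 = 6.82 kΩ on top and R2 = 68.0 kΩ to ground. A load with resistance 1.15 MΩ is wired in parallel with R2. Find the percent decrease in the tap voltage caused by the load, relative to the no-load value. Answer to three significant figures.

The divider's output (Thévenin) resistance is R1‖R2 = 6.198 kΩ.
Fractional drop under load = R_th/(R_th + R_L) = 6.198 / (6.198 + 1150) = 0.005361.
So the output falls by 0.536 %.

0.536 %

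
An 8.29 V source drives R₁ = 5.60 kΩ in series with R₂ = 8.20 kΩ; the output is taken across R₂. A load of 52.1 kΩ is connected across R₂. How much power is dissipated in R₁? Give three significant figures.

Total resistance from the source is R₁ + (R₂‖R_L) = 12.68 kΩ, so I = 8.29/12.68 kΩ = 0.6535 mA.
P = I²·R₁ = (0.6535 mA)² × 5.60 kΩ = 2.39 mW.

P ≈ 2.39 mW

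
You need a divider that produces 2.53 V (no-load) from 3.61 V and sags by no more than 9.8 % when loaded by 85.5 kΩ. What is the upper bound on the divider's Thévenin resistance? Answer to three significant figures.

Loading drop = R_th/(R_th + R_L) ≤ 0.0980, so R_th ≤ R_L · ε/(1−ε) = 85.5 kΩ × 0.0980/0.9020 = 9.29 kΩ.

R_th ≤ 9.29 kΩ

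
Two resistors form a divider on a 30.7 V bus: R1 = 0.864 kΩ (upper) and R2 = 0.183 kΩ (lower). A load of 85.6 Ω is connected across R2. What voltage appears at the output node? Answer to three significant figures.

The load sits in parallel with R2: R2‖R_L = (183 × 85.6) / (183 + 85.6) = 58.32 Ω.
V_out = 30.7 × 58.32 / (864 + 58.32) = 30.7 × 58.32/922.3 = 1.94 V.
(Unloaded it would have been 5.37 V.)

V_out ≈ 1.94 V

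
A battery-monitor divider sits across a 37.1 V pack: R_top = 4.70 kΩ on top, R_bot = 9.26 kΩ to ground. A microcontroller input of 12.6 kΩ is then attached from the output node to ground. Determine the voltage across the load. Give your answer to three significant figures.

The load sits in parallel with R_bot: R_bot‖R_L = (9.26 × 12.6) / (9.26 + 12.6) = 5.337 kΩ.
V_out = 37.1 × 5.337 / (4.70 + 5.337) = 37.1 × 5.337/10.04 = 19.7 V.
(Unloaded it would have been 24.6 V.)

V_out ≈ 19.7 V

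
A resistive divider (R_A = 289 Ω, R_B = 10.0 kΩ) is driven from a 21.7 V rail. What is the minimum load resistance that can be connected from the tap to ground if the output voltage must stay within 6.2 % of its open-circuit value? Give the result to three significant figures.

Output resistance R_th = R_A‖R_B = (289 × 10000)/10290 = 280.9 Ω.
The fractional drop is R_th/(R_th + R_L); requiring this ≤ 0.0620 gives R_L ≥ R_th(1/0.0620 − 1) = 280.9 × 15.13 = 4.25 kΩ.

R_L(min) ≈ 4.25 kΩ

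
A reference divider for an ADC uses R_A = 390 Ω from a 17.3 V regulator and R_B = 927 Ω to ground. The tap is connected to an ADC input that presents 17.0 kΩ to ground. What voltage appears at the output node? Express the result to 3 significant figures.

The load sits in parallel with R_B: R_B‖R_L = (927 × 17000) / (927 + 17000) = 879.1 Ω.
V_out = 17.3 × 879.1 / (390 + 879.1) = 17.3 × 879.1/1269 = 12.0 V.
(Unloaded it would have been 12.2 V.)

V_out ≈ 12.0 V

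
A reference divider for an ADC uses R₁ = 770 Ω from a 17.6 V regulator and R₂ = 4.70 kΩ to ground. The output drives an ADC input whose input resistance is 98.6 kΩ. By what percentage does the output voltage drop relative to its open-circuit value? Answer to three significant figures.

The divider's output (Thévenin) resistance is R₁‖R₂ = 661.6 Ω.
Fractional drop under load = R_th/(R_th + R_L) = 661.6 / (661.6 + 98600) = 0.006665.
So the output falls by 0.667 %.

0.667 %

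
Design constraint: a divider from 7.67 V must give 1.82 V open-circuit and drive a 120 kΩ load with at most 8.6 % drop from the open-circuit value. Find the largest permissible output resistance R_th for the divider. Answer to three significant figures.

Loading drop = R_th/(R_th + R_L) ≤ 0.0860, so R_th ≤ R_L · ε/(1−ε) = 120 kΩ × 0.0860/0.9140 = 11.3 kΩ.
(Any R1, R2 with R2/(R1+R2) = 0.237 and R1‖R2 ≤ 11.3 kΩ will meet the spec.)

R_th ≤ 11.3 kΩ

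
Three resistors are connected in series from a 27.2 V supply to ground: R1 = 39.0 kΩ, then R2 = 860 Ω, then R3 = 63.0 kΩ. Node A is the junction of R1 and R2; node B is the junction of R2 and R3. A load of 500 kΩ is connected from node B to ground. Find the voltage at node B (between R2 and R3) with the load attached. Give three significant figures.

V ≈ 15.9 V

At node B, R3 is in parallel with the load: R3‖R_L = 55950 Ω.
Below node A the resistance is R2 + (R3‖R_L) = 56810 Ω, so V_A = 27.2 × 56810/95810 = 16.13 V.
Then V_B = V_A × (R3‖R_L)/(R2 + R3‖R_L) = 16.13 × 55950/56810 = 15.9 V.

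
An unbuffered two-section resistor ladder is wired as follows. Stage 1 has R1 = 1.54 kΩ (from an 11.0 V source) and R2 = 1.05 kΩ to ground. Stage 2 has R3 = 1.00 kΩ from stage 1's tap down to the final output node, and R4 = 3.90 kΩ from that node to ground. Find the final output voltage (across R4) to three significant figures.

V_out ≈ 3.15 V

Stage 2 presents R3+R4 = 4.900 kΩ as a load on stage 1's tap.
Stage 1's lower leg becomes R2‖(R3+R4) = 0.8647 kΩ, so V_mid = 11.0 × 0.8647/2.405 = 3.955 V.
Stage 2 is itself unloaded: V_out = V_mid × R4/(R3+R4) = 3.955 × 3.90/4.900 = 3.15 V.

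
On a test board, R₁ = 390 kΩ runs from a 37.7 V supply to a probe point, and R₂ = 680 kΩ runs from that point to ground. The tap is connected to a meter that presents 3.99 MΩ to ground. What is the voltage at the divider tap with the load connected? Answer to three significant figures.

V_out ≈ 22.6 V

The load sits in parallel with R₂: R₂‖R_L = (680 × 3990) / (680 + 3990) = 581.0 kΩ.
V_out = 37.7 × 581.0 / (390 + 581.0) = 37.7 × 581.0/971.0 = 22.6 V.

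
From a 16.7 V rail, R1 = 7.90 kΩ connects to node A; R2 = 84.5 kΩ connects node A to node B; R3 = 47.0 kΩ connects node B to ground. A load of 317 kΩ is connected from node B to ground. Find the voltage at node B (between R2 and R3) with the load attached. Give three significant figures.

At node B, R3 is in parallel with the load: R3‖R_L = 40.93 kΩ.
Below node A the resistance is R2 + (R3‖R_L) = 125.4 kΩ, so V_A = 16.7 × 125.4/133.3 = 15.71 V.
Then V_B = V_A × (R3‖R_L)/(R2 + R3‖R_L) = 15.71 × 40.93/125.4 = 5.13 V.

V ≈ 5.13 V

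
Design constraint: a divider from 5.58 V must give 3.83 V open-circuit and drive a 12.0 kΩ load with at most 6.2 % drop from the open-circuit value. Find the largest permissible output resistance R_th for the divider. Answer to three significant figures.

R_th ≤ 793 Ω

Loading drop = R_th/(R_th + R_L) ≤ 0.0620, so R_th ≤ R_L · ε/(1−ε) = 12.0 kΩ × 0.0620/0.9380 = 793 Ω.
(Any R1, R2 with R2/(R1+R2) = 0.686 and R1‖R2 ≤ 793 Ω will meet the spec.)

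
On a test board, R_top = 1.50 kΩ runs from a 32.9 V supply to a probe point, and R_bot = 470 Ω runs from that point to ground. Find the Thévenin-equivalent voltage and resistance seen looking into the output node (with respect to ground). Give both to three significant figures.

V_th = 7.85 V, R_th = 358 Ω

V_th is the open-circuit tap voltage: 32.9 × 470/(1500 + 470) = 7.85 V.
With the supply zeroed, R_top and R_bot appear in parallel from the tap: R_th = R_top‖R_bot = (1500 × 470)/1970 = 358 Ω.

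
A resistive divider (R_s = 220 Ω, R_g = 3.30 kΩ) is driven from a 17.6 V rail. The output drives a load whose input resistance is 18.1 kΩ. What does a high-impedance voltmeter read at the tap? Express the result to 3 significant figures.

V_out ≈ 16.3 V

The load sits in parallel with R_g: R_g‖R_L = (3300 × 18100) / (3300 + 18100) = 2791 Ω.
V_out = 17.6 × 2791 / (220 + 2791) = 17.6 × 2791/3011 = 16.3 V.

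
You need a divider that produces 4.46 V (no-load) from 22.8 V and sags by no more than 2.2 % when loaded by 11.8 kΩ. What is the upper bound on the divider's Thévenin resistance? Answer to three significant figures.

Loading drop = R_th/(R_th + R_L) ≤ 0.0220, so R_th ≤ R_L · ε/(1−ε) = 11.8 kΩ × 0.0220/0.9780 = 265 Ω.

R_th ≤ 265 Ω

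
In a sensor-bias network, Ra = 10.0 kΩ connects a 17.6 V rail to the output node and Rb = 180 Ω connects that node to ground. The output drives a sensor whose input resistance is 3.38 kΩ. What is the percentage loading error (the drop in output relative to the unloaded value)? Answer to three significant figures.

4.97 %

The divider's output (Thévenin) resistance is Ra‖Rb = 176.8 Ω.
Fractional drop under load = R_th/(R_th + R_L) = 176.8 / (176.8 + 3380) = 0.04971.
So the output falls by 4.97 %.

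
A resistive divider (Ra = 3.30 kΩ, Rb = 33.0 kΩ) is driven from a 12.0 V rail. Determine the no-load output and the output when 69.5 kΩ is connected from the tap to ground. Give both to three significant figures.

Unloaded: 10.9 V; loaded: 10.5 V

Open-circuit: V = 12.0 × 33.0/(3.30 + 33.0) = 10.9 V.
With the load, Rb becomes Rb‖R_L = 22.38 kΩ, so V = 12.0 × 22.38/25.68 = 10.5 V.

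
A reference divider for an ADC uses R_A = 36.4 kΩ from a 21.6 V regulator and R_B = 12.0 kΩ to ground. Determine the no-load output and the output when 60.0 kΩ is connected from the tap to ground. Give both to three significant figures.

Open-circuit: V = 21.6 × 12.0/(36.4 + 12.0) = 5.36 V.
With the load, R_B becomes R_B‖R_L = 10.00 kΩ, so V = 21.6 × 10.00/46.40 = 4.66 V.

Unloaded: 5.36 V; loaded: 4.66 V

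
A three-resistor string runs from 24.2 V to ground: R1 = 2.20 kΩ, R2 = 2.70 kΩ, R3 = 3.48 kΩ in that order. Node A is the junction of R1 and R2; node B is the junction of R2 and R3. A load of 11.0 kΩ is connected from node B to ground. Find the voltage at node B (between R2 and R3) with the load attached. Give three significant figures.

At node B, R3 is in parallel with the load: R3‖R_L = 2.644 kΩ.
Below node A the resistance is R2 + (R3‖R_L) = 5.344 kΩ, so V_A = 24.2 × 5.344/7.544 = 17.14 V.
Then V_B = V_A × (R3‖R_L)/(R2 + R3‖R_L) = 17.14 × 2.644/5.344 = 8.48 V.

V ≈ 8.48 V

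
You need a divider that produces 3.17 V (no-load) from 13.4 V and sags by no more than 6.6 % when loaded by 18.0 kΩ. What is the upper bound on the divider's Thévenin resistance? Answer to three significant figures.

R_th ≤ 1.27 kΩ

Loading drop = R_th/(R_th + R_L) ≤ 0.0660, so R_th ≤ R_L · ε/(1−ε) = 18.0 kΩ × 0.0660/0.9340 = 1.27 kΩ.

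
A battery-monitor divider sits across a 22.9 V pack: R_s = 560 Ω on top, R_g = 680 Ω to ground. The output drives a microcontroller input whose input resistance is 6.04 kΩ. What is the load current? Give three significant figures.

I_L ≈ 1.98 mA

R_g‖R_L = 611.2 Ω; V_out = 22.9 × 611.2/1171 = 11.95 V.
I_L = V_out / R_L = 11.95 / 6.04 kΩ = 1.98 mA.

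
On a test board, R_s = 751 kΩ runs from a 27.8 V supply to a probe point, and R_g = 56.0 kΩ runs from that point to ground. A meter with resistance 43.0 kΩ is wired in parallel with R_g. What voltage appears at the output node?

V_out ≈ 0.872 V

The load sits in parallel with R_g: R_g‖R_L = (56.0 × 43.0) / (56.0 + 43.0) = 24.32 kΩ.
V_out = 27.8 × 24.32 / (751 + 24.32) = 27.8 × 24.32/775.3 = 0.872 V.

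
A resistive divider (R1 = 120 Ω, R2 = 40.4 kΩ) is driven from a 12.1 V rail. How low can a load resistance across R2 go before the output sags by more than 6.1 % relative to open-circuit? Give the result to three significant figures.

Output resistance R_th = R1‖R2 = (120 × 40400)/40520 = 119.6 Ω.
The fractional drop is R_th/(R_th + R_L); requiring this ≤ 0.0610 gives R_L ≥ R_th(1/0.0610 − 1) = 119.6 × 15.39 = 1.84 kΩ.

R_L(min) ≈ 1.84 kΩ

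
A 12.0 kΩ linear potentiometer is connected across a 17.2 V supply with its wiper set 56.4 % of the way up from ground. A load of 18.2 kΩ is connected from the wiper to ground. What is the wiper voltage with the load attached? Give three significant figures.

The wiper splits the pot into (1−α)R = 5.232 kΩ above and αR = 6.768 kΩ below.
Lower section ‖ load = 4.933 kΩ.
V_wiper = 17.2 × 4.933/(5.232 + 4.933) = 8.35 V.

V ≈ 8.35 V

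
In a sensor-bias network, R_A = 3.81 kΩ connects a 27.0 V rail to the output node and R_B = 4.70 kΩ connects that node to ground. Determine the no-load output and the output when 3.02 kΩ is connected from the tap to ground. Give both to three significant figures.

Open-circuit: V = 27.0 × 4.70/(3.81 + 4.70) = 14.9 V.
With the load, R_B becomes R_B‖R_L = 1.839 kΩ, so V = 27.0 × 1.839/5.649 = 8.79 V.

Unloaded: 14.9 V; loaded: 8.79 V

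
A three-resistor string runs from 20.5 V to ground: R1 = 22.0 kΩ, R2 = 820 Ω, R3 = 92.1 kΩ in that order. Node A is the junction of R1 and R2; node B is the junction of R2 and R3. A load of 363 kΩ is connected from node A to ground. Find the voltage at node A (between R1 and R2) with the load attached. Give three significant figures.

V ≈ 15.8 V

Below node A the series string R2+R3 = 92920 Ω sits in parallel with the 363000 Ω load: 73980 Ω.
V_A = 20.5 × 73980/(22000 + 73980) = 15.8 V.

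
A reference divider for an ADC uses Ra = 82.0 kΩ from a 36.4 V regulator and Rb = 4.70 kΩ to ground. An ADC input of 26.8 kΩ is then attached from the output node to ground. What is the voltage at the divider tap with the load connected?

The load sits in parallel with Rb: Rb‖R_L = (4.70 × 26.8) / (4.70 + 26.8) = 3.999 kΩ.
V_out = 36.4 × 3.999 / (82.0 + 3.999) = 36.4 × 3.999/86.00 = 1.69 V.

V_out ≈ 1.69 V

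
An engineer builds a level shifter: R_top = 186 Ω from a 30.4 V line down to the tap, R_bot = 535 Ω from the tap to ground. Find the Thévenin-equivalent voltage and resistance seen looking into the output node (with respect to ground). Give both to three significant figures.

V_th is the open-circuit tap voltage: 30.4 × 535/(186 + 535) = 22.6 V.
With the supply zeroed, R_top and R_bot appear in parallel from the tap: R_th = R_top‖R_bot = (186 × 535)/721.0 = 138 Ω.

V_th = 22.6 V, R_th = 138 Ω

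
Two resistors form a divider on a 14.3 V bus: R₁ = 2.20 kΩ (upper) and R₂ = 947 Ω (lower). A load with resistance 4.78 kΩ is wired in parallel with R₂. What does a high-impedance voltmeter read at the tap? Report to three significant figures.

The load sits in parallel with R₂: R₂‖R_L = (947 × 4780) / (947 + 4780) = 790.4 Ω.
V_out = 14.3 × 790.4 / (2200 + 790.4) = 14.3 × 790.4/2990 = 3.78 V.

V_out ≈ 3.78 V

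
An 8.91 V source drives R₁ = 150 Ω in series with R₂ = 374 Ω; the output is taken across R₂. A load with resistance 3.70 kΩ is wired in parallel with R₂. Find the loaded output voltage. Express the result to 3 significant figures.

The load sits in parallel with R₂: R₂‖R_L = (374 × 3700) / (374 + 3700) = 339.7 Ω.
V_out = 8.91 × 339.7 / (150 + 339.7) = 8.91 × 339.7/489.7 = 6.18 V.

V_out ≈ 6.18 V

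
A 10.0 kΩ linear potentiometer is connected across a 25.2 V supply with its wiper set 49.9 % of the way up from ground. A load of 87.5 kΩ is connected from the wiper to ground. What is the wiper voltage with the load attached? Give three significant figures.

V ≈ 12.2 V

The wiper splits the pot into (1−α)R = 5.010 kΩ above and αR = 4.990 kΩ below.
Lower section ‖ load = 4.721 kΩ.
V_wiper = 25.2 × 4.721/(5.010 + 4.721) = 12.2 V.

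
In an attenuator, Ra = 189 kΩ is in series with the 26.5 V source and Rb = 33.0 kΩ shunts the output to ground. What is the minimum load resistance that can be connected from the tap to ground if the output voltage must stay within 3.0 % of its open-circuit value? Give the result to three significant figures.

R_L(min) ≈ 908 kΩ

Output resistance R_th = Ra‖Rb = (189 × 33.0)/222.0 = 28.09 kΩ.
The fractional drop is R_th/(R_th + R_L); requiring this ≤ 0.0300 gives R_L ≥ R_th(1/0.0300 − 1) = 28.09 × 32.33 = 908 kΩ.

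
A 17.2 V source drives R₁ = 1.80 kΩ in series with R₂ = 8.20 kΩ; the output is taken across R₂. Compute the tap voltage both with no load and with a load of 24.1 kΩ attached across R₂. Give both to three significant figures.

Open-circuit: V = 17.2 × 8.20/(1.80 + 8.20) = 14.1 V.
With the load, R₂ becomes R₂‖R_L = 6.118 kΩ, so V = 17.2 × 6.118/7.918 = 13.3 V.

Unloaded: 14.1 V; loaded: 13.3 V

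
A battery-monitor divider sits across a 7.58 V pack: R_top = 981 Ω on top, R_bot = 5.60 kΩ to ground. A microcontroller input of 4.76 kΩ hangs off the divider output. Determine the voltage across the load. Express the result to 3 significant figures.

The load sits in parallel with R_bot: R_bot‖R_L = (5600 × 4760) / (5600 + 4760) = 2573 Ω.
V_out = 7.58 × 2573 / (981 + 2573) = 7.58 × 2573/3554 = 5.49 V.

V_out ≈ 5.49 V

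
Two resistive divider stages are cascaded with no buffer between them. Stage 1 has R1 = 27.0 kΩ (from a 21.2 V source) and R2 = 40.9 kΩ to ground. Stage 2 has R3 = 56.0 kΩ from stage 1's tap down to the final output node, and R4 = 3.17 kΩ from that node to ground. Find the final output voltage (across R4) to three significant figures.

Stage 2 presents R3+R4 = 59.17 kΩ as a load on stage 1's tap.
Stage 1's lower leg becomes R2‖(R3+R4) = 24.18 kΩ, so V_mid = 21.2 × 24.18/51.18 = 10.02 V.
Stage 2 is itself unloaded: V_out = V_mid × R4/(R3+R4) = 10.02 × 3.17/59.17 = 0.537 V.

V_out ≈ 0.537 V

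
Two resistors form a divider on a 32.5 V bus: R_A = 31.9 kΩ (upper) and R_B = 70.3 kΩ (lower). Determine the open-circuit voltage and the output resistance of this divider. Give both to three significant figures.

V_th = 22.4 V, R_th = 21.9 kΩ

V_th is the open-circuit tap voltage: 32.5 × 70.3/(31.9 + 70.3) = 22.4 V.
With the supply zeroed, R_A and R_B appear in parallel from the tap: R_th = R_A‖R_B = (31.9 × 70.3)/102.2 = 21.9 kΩ.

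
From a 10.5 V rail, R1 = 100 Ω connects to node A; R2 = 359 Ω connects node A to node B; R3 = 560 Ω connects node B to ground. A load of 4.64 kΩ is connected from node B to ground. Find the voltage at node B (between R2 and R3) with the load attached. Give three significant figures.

V ≈ 5.47 V

At node B, R3 is in parallel with the load: R3‖R_L = 499.7 Ω.
Below node A the resistance is R2 + (R3‖R_L) = 858.7 Ω, so V_A = 10.5 × 858.7/958.7 = 9.405 V.
Then V_B = V_A × (R3‖R_L)/(R2 + R3‖R_L) = 9.405 × 499.7/858.7 = 5.47 V.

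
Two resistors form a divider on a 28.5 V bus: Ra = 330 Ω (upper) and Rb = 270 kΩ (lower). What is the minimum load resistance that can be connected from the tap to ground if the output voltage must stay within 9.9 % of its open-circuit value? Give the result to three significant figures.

R_L(min) ≈ 3.00 kΩ

Output resistance R_th = Ra‖Rb = (330 × 270000)/270300 = 329.6 Ω.
The fractional drop is R_th/(R_th + R_L); requiring this ≤ 0.0990 gives R_L ≥ R_th(1/0.0990 − 1) = 329.6 × 9.101 = 3.00 kΩ.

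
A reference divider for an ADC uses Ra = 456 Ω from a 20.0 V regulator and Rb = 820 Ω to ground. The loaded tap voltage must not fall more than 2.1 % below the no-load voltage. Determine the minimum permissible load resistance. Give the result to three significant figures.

R_L(min) ≈ 13.7 kΩ

Output resistance R_th = Ra‖Rb = (456 × 820)/1276 = 293.0 Ω.
The fractional drop is R_th/(R_th + R_L); requiring this ≤ 0.0210 gives R_L ≥ R_th(1/0.0210 − 1) = 293.0 × 46.62 = 13.7 kΩ.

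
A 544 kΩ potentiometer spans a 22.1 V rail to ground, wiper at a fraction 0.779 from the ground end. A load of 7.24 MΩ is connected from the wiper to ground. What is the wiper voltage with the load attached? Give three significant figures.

V ≈ 17.0 V

The wiper splits the pot into (1−α)R = 120.2 kΩ above and αR = 423.8 kΩ below.
Lower section ‖ load = 400.3 kΩ.
V_wiper = 22.1 × 400.3/(120.2 + 400.3) = 17.0 V.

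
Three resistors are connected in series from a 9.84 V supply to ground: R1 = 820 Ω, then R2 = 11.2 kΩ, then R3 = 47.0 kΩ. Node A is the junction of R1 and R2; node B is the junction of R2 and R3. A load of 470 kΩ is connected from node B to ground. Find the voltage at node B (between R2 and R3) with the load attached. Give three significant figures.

V ≈ 7.68 V

At node B, R3 is in parallel with the load: R3‖R_L = 42730 Ω.
Below node A the resistance is R2 + (R3‖R_L) = 53930 Ω, so V_A = 9.84 × 53930/54750 = 9.693 V.
Then V_B = V_A × (R3‖R_L)/(R2 + R3‖R_L) = 9.693 × 42730/53930 = 7.68 V.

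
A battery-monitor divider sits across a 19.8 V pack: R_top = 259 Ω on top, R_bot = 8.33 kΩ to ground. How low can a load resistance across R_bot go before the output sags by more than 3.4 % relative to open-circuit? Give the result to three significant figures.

R_L(min) ≈ 7.14 kΩ

Output resistance R_th = R_top‖R_bot = (259 × 8330)/8589 = 251.2 Ω.
The fractional drop is R_th/(R_th + R_L); requiring this ≤ 0.0340 gives R_L ≥ R_th(1/0.0340 − 1) = 251.2 × 28.41 = 7.14 kΩ.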